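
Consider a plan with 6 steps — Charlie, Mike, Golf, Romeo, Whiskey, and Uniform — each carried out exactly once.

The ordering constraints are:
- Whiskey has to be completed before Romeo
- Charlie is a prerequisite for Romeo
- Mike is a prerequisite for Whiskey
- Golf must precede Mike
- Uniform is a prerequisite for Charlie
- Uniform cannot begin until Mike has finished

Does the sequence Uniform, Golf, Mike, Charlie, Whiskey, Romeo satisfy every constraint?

Here Mike comes after Uniform.
But one of the constraints requires Mike before Uniform, so this ordering violates it.

No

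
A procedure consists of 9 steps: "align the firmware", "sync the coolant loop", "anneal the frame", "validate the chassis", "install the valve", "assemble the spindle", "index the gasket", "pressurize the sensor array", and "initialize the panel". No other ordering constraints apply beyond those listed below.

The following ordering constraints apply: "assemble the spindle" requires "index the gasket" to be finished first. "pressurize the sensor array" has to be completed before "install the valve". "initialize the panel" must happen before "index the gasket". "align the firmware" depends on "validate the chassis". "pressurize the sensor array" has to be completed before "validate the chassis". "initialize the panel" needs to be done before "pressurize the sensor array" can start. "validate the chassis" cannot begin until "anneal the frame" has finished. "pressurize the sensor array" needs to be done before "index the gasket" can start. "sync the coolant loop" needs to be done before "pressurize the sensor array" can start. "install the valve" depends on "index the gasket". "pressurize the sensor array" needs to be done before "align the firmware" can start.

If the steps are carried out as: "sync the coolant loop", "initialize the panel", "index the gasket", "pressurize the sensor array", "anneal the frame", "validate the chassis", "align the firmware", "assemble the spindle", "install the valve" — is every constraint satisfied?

No

In the proposed order, "index the gasket" appears before "pressurize the sensor array".
But one of the constraints requires "pressurize the sensor array" before "index the gasket", so this ordering violates it.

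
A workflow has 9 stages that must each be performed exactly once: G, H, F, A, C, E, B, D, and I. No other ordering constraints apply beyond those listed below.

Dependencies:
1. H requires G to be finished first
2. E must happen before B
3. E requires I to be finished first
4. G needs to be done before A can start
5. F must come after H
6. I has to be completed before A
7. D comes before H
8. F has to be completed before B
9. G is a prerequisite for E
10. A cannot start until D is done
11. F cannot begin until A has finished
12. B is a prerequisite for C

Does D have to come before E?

No

No chain of constraints connects D to E in either direction.
A valid ordering placing E before D exists, so the answer is no.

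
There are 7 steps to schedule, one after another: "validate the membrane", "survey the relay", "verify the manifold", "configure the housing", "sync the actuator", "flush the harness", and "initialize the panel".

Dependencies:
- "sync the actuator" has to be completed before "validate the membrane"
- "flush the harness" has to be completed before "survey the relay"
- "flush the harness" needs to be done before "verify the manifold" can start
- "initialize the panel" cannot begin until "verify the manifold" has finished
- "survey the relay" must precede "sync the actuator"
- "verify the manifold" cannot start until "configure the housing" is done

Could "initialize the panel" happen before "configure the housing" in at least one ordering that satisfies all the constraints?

Following "configure the housing" → "verify the manifold" → "initialize the panel", "configure the housing" must precede "initialize the panel" in every valid ordering.
Hence "initialize the panel" can never be scheduled before "configure the housing".

No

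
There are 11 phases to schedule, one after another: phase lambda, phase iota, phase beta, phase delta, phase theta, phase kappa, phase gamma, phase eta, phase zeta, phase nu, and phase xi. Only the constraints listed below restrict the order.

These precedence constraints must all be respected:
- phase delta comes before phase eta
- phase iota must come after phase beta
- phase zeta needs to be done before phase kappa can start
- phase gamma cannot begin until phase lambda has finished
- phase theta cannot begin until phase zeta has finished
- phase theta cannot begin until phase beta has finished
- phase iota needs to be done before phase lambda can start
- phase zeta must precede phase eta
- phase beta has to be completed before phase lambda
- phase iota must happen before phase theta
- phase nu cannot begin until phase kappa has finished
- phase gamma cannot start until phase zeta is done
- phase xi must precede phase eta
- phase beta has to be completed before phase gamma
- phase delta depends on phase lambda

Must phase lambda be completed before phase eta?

Yes

There is a constraint chain phase lambda → phase delta → phase eta.
So phase lambda must precede phase eta in any valid ordering.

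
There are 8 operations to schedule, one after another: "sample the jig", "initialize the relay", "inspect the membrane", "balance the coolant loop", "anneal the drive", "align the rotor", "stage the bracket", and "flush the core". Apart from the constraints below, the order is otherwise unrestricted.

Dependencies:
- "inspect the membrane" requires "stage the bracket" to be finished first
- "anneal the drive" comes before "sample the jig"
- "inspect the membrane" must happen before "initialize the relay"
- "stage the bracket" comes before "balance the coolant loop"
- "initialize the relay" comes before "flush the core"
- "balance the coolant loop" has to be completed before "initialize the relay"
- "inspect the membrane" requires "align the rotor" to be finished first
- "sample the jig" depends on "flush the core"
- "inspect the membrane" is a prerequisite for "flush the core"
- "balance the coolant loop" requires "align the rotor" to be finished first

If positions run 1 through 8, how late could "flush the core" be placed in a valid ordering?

7

Following the constraints forward from "flush the core", its only required successor is "sample the jig".
So at least 1 operation follows "flush the core", putting "flush the core" no later than position 7. That position is achievable by scheduling everything else first.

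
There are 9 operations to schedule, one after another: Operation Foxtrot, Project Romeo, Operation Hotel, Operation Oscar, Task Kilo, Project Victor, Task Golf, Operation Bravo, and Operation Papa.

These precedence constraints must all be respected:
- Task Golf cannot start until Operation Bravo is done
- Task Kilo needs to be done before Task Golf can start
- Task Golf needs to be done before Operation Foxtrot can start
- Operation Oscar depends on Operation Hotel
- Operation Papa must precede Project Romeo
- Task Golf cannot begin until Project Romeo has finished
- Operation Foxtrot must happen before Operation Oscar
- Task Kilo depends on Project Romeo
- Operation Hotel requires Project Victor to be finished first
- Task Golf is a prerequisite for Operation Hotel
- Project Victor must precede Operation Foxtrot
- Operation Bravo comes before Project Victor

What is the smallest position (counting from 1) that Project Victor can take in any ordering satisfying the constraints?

2

Working backwards through the constraints from Project Victor, its only required predecessor is Operation Bravo.
With 1 mandatory predecessor, the earliest Project Victor can sit is position 1+1 = 2, and placing just that one first achieves it.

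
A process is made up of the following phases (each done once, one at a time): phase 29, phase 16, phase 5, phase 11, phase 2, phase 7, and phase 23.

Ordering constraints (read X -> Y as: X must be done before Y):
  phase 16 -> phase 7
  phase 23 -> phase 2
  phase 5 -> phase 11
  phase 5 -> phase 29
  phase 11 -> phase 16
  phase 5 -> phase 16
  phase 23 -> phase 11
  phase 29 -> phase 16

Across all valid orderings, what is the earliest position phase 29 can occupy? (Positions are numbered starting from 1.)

2

The only phase forced before phase 29 (directly or transitively) is phase 5.
So at minimum 1 phase comes before phase 29, putting phase 29 no earlier than position 2. That position is achievable by scheduling exactly that predecessor first.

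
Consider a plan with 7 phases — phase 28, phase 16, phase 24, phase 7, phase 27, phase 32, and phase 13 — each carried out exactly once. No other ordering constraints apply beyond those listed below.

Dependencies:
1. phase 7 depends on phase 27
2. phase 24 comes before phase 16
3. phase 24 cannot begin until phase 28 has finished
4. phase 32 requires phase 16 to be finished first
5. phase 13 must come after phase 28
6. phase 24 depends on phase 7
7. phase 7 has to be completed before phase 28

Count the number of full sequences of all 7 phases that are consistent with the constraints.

Phase 27 is the only phase with nothing required before it, so every ordering starts there.
Systematically extending each partial ordering one phase at a time and counting, there are 4 complete orderings.

4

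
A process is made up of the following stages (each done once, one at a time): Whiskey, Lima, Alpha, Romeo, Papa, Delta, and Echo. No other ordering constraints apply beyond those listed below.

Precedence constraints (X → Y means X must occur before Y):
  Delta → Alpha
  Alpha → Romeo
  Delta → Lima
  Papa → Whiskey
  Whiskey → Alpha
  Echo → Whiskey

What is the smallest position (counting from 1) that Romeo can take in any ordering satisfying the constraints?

Every stage that must precede Romeo has to come before it. Tracing all chains that end at Romeo, those stages are: Whiskey, Alpha, Papa, Delta, Echo — 5 in total.
With 5 mandatory predecessors, the earliest Romeo can sit is position 5+1 = 6, and placing just those 5 first achieves it.

6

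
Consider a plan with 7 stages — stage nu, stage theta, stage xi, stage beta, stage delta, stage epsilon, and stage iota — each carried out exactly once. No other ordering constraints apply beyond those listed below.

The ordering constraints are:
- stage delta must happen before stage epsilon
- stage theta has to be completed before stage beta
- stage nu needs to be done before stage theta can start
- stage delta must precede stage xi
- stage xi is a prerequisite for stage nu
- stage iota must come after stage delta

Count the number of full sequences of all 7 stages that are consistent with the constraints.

30

Stage delta is the only stage with nothing required before it, so every ordering starts there.
Counting all ways to extend the partial order to a total order gives 30.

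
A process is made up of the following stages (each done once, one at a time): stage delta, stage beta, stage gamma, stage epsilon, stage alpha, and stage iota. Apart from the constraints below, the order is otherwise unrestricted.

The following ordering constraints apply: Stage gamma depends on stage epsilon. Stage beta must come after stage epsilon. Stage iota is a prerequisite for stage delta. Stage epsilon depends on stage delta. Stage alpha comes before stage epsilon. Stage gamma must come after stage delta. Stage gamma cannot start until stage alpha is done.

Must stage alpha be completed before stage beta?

Following the dependencies: stage alpha → stage epsilon → stage beta.
Hence stage alpha necessarily comes before stage beta.

Yes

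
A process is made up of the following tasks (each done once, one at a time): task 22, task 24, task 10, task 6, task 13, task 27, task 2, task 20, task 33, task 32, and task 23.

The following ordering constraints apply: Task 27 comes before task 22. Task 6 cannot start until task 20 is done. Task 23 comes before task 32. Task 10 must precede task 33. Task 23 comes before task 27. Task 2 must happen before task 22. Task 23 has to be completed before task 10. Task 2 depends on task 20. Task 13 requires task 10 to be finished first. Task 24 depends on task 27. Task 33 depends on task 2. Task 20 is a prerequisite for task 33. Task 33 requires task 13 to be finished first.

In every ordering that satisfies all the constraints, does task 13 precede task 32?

No

No chain of constraints connects task 13 to task 32 in either direction.
So task 13 can come before task 32 or after — it is not forced.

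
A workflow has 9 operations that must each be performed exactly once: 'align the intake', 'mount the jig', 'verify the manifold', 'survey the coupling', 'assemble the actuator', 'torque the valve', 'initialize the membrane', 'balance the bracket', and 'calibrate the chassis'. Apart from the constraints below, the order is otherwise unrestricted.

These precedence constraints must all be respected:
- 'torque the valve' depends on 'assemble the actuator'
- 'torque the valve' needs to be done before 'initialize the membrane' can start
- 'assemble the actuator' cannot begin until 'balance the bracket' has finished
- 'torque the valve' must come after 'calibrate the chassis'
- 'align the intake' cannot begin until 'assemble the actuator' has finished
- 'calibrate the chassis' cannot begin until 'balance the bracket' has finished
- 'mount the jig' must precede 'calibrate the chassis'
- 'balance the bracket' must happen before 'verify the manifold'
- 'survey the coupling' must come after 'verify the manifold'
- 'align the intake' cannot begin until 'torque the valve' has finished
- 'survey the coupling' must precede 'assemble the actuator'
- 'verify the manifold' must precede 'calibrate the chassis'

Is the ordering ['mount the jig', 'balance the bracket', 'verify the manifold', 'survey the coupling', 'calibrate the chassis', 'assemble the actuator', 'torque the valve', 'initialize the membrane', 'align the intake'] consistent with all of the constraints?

Going through the constraints one by one, each required predecessor appears earlier in the sequence than its dependent — e.g. 'balance the bracket' (position 2) is before 'assemble the actuator' (position 6), as required.

Yes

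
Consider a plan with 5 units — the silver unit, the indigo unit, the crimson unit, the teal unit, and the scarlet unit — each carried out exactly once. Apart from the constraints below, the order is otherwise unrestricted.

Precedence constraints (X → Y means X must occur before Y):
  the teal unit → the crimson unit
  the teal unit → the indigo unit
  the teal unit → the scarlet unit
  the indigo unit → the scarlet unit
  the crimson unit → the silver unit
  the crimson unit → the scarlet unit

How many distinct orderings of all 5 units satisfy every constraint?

5

Only the teal unit has no prerequisites, so it must go first.
Counting all ways to extend the partial order to a total order gives 5.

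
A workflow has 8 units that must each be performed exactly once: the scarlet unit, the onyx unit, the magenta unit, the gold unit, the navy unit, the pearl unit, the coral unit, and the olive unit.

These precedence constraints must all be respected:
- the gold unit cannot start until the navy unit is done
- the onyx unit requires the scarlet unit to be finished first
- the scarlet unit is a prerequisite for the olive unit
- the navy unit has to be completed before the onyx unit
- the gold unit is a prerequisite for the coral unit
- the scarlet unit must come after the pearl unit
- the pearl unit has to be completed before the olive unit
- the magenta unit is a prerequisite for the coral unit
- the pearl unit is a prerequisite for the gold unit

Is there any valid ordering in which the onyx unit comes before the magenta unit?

Yes

The constraints leave the onyx unit and the magenta unit unordered relative to each other; nothing requires the magenta unit earlier.
So a valid ordering placing the onyx unit earlier than the magenta unit exists.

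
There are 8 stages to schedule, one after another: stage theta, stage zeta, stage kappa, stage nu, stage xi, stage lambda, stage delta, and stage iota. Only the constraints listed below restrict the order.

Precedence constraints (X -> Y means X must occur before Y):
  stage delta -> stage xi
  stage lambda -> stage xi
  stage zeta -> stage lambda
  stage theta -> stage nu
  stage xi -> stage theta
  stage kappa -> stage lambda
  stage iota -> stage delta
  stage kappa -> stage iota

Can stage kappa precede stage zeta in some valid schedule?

No chain of constraints runs from stage zeta to stage kappa, so stage zeta is not required to come first.
That means at least one valid schedule has stage kappa before stage zeta.

Yes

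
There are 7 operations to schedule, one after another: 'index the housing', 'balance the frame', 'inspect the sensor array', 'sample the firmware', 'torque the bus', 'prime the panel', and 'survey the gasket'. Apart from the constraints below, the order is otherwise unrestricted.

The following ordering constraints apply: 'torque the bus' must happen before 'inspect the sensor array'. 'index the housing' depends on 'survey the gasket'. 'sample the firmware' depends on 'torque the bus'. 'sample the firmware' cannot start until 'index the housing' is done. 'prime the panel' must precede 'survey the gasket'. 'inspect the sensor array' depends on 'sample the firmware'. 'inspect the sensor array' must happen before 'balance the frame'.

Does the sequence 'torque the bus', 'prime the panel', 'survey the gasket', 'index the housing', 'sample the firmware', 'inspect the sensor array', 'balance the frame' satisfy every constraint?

Every stated constraint is respected: 'torque the bus' sits at position 1, ahead of 'inspect the sensor array' at position 6, and each of the other listed pairs likewise has the predecessor earlier in the sequence.

Yes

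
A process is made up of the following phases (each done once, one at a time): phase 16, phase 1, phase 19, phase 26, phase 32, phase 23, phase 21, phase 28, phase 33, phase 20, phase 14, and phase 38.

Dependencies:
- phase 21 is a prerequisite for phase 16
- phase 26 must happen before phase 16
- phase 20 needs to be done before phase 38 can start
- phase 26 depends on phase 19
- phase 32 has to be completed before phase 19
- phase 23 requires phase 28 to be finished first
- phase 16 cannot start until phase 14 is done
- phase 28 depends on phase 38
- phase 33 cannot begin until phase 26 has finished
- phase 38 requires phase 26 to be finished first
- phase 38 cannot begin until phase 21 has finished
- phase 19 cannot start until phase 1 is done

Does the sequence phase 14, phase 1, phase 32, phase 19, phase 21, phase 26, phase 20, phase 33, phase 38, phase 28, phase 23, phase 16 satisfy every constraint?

Yes

Every stated constraint is respected: phase 14 sits at position 1, ahead of phase 16 at position 12, and each of the other listed pairs likewise has the predecessor earlier in the sequence.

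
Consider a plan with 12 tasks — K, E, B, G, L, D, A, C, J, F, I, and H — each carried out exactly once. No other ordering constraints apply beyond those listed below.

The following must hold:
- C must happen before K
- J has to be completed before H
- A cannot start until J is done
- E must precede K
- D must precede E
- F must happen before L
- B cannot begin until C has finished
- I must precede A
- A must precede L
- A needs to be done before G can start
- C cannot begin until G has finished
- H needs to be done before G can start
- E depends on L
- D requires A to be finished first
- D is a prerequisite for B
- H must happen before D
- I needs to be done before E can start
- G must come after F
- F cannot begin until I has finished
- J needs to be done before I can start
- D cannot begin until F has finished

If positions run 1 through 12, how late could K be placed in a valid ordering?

Nothing depends on K, so it can be the final task, position 12.

12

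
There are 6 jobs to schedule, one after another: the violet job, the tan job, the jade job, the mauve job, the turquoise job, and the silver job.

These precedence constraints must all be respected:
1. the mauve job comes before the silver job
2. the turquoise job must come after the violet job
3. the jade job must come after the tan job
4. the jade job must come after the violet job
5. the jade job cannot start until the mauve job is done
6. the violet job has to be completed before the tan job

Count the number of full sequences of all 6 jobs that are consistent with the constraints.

40

2 jobs have no prerequisites (the violet job, the mauve job), so any of them could come first.
Systematically extending each partial ordering one job at a time and counting, there are 40 complete orderings.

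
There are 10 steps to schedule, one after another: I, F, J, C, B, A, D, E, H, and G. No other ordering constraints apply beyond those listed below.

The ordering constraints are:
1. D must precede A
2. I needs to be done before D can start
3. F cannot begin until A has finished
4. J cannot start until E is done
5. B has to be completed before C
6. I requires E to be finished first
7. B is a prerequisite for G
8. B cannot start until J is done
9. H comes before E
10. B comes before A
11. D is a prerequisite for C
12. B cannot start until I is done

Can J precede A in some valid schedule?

Yes

Every valid ordering already has J before A (the constraints require it), so in particular at least one does.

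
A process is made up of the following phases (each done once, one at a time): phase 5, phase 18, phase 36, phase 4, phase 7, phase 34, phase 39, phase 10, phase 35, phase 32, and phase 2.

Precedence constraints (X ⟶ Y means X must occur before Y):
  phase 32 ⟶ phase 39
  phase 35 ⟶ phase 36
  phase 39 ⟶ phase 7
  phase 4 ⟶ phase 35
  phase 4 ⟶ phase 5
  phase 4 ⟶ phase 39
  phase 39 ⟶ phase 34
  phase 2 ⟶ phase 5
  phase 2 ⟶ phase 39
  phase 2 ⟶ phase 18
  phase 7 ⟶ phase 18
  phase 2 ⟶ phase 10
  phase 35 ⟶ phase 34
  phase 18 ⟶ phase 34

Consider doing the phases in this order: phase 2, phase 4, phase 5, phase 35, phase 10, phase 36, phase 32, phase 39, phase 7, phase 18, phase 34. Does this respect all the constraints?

Going through the constraints one by one, each required predecessor appears earlier in the sequence than its dependent — e.g. phase 2 (position 1) is before phase 18 (position 10), as required.

Yes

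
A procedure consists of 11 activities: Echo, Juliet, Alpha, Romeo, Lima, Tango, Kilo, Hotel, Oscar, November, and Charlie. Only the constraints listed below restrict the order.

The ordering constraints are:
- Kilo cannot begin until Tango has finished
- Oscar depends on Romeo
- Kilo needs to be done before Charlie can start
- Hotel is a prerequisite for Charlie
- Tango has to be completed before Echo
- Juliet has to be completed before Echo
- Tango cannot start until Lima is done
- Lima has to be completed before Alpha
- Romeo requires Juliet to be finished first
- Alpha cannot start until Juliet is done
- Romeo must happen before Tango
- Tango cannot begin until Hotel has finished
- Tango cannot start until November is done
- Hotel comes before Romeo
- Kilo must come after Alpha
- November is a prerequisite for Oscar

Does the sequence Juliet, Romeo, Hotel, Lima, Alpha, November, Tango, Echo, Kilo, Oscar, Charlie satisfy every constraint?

The sequence places Romeo ahead of Hotel.
That contradicts the constraint that Hotel must precede Romeo.

No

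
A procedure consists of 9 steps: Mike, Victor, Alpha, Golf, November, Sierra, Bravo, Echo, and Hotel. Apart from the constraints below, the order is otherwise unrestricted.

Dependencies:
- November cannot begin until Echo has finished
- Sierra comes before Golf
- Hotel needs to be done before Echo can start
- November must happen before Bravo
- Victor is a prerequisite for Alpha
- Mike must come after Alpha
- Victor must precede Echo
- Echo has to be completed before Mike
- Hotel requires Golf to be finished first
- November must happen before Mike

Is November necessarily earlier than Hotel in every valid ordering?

No

In fact the dependencies run the other way: Hotel → Echo → November.
So November does not have to come before Hotel — it cannot.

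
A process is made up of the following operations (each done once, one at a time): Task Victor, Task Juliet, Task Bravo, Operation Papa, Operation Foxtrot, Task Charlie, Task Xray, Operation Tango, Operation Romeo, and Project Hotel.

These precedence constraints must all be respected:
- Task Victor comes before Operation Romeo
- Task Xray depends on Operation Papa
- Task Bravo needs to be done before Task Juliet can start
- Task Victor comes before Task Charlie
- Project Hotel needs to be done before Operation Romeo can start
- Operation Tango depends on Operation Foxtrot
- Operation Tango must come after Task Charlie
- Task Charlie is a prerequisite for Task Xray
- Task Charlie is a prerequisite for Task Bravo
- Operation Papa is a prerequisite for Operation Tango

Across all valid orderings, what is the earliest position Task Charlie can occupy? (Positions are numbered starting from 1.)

2

Working backwards through the constraints from Task Charlie, its only required predecessor is Task Victor.
With 1 mandatory predecessor, the earliest Task Charlie can sit is position 1+1 = 2, and placing just that one first achieves it.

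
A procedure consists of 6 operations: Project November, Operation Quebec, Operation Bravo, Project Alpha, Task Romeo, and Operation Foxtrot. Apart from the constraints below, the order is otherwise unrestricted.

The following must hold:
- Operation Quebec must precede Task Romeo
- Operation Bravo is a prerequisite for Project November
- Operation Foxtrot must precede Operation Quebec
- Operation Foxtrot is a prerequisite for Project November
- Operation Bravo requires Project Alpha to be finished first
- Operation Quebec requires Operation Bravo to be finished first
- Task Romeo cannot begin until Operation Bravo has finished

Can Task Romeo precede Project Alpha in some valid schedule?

No

The constraints give a chain Project Alpha → Operation Bravo → Task Romeo, which forces Project Alpha before Task Romeo.
Hence Task Romeo can never be scheduled before Project Alpha.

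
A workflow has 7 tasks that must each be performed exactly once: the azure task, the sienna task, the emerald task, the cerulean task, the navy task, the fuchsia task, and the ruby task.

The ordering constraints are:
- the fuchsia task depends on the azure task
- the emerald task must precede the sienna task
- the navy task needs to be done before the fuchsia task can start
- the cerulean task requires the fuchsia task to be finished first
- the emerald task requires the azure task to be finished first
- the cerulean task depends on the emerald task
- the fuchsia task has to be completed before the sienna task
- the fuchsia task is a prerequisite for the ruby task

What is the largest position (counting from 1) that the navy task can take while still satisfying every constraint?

Following every chain forward from the navy task, the tasks that must come later are the sienna task, the cerulean task, the fuchsia task, the ruby task — 4 of them.
So at least 4 tasks follow the navy task, putting the navy task no later than position 3. That position is achievable by scheduling everything else first.

3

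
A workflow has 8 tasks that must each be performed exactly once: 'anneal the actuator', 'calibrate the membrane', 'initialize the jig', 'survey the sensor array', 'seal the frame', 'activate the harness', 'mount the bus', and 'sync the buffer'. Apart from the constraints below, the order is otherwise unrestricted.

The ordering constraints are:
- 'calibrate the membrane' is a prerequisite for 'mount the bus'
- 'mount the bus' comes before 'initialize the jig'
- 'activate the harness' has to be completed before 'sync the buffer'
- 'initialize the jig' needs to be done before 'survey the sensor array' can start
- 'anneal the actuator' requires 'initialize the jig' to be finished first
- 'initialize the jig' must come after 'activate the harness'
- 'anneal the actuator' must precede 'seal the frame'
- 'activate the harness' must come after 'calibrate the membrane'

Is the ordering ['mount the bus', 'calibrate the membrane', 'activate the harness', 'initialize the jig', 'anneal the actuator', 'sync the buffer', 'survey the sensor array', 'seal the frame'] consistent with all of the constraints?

No

The sequence places 'mount the bus' ahead of 'calibrate the membrane'.
Since 'calibrate the membrane' is required before 'mount the bus', the ordering is invalid.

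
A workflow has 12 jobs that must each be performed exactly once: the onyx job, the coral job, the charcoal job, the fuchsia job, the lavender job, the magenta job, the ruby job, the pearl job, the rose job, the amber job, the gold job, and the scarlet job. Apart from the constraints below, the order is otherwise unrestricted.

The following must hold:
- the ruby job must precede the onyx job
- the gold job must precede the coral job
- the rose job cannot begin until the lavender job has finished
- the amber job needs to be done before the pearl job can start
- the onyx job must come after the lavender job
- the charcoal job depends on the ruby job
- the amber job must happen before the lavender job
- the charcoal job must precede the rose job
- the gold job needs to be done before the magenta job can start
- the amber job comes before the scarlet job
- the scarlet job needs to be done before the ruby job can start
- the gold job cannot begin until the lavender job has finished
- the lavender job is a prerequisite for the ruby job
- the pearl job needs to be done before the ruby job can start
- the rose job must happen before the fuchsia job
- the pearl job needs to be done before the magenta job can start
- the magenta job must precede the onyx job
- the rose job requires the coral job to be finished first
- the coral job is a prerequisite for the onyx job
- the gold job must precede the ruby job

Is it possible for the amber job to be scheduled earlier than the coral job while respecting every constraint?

Yes

The constraints force the amber job before the coral job, so yes — every valid ordering has the amber job earlier.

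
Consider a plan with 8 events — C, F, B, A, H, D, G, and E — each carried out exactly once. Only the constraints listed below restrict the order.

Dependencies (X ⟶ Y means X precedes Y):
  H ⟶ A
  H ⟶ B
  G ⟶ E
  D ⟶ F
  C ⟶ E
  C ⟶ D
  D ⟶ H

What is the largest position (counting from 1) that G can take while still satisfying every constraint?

The only event forced after G (directly or by a chain) is E.
So at least 1 event follows G, putting G no later than position 7. That position is achievable by scheduling everything else first.

7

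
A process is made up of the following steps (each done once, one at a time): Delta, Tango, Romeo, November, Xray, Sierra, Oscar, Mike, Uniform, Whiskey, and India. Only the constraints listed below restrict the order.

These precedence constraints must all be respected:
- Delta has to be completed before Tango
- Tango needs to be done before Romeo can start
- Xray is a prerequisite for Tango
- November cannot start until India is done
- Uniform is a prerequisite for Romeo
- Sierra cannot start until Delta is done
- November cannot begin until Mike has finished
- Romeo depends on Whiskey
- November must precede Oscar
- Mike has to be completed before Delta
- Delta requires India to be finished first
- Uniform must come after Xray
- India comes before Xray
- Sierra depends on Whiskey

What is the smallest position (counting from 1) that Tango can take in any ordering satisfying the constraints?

5

The steps that are forced before Tango, directly or transitively, are Delta, Xray, Mike, India. That's 4 steps.
So at minimum 4 steps come before Tango, putting Tango no earlier than position 5. That position is achievable by scheduling exactly those predecessors first.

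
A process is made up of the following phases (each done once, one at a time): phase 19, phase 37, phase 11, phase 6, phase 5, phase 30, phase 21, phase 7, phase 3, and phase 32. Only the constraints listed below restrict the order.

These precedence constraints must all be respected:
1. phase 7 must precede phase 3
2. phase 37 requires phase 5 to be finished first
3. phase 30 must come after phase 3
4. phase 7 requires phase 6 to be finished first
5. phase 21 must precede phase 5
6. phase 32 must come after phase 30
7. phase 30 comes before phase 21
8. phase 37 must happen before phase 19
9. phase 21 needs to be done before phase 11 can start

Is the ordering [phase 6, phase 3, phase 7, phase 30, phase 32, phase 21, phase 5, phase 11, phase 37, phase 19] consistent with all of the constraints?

In the proposed order, phase 3 appears before phase 7.
But one of the constraints requires phase 7 before phase 3, so this ordering violates it.

No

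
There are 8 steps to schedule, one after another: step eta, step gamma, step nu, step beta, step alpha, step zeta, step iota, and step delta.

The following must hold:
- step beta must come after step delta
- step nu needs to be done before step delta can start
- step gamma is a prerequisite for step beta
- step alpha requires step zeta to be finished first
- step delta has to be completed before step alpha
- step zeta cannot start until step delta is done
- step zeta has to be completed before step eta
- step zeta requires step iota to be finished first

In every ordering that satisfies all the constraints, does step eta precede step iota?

No

There is a chain step iota → step zeta → step eta, which puts step iota before step eta.
So step eta never precedes step iota.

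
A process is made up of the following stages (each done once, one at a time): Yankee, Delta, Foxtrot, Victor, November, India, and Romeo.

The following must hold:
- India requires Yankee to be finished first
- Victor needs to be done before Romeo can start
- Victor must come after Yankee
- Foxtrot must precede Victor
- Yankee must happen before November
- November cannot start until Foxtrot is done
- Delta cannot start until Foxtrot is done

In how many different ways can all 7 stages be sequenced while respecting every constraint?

144

2 stages have no prerequisites (Yankee, Foxtrot), so any of them could come first.
Enumerating by repeatedly choosing an available stage (one whose prerequisites are all placed) gives 144 distinct complete orderings.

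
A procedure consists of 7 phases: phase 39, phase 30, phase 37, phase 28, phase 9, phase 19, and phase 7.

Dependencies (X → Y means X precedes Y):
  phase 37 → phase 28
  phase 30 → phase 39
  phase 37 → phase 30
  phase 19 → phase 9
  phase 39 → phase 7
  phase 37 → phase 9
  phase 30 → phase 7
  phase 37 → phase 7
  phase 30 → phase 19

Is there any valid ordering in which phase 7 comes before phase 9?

The constraints leave phase 7 and phase 9 unordered relative to each other; nothing requires phase 9 earlier.
So a valid ordering placing phase 7 earlier than phase 9 exists.

Yes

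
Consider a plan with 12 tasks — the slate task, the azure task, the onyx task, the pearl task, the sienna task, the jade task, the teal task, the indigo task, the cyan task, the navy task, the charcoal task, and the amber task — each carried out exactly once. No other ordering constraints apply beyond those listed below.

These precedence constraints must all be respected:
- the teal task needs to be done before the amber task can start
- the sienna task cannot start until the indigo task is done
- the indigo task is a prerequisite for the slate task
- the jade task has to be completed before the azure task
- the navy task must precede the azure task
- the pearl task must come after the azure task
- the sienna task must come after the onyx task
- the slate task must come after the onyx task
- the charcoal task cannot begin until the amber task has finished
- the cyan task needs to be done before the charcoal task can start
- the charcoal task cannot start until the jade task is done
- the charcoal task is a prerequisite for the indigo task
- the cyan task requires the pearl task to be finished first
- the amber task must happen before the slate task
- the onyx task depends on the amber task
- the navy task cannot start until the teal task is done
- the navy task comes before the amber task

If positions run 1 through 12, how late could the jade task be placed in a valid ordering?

Every task that must follow the jade task has to come after it. Tracing all chains starting from the jade task, those tasks are: the slate task, the azure task, the pearl task, the sienna task, the indigo task, the cyan task, the charcoal task — 7 in total.
With 7 mandatory successors out of 12 tasks total, the latest slot for the jade task is 12−7 = 5, and it's reachable by doing all non-successors before the jade task.

5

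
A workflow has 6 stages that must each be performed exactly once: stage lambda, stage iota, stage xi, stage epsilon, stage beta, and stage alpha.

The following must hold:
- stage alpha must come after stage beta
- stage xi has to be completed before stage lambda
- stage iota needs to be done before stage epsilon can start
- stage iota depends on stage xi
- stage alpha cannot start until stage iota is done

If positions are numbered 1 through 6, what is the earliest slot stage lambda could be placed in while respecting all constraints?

2

Working backwards through the constraints from stage lambda, its only required predecessor is stage xi.
So at minimum 1 stage comes before stage lambda, putting stage lambda no earlier than position 2. That position is achievable by scheduling exactly that predecessor first.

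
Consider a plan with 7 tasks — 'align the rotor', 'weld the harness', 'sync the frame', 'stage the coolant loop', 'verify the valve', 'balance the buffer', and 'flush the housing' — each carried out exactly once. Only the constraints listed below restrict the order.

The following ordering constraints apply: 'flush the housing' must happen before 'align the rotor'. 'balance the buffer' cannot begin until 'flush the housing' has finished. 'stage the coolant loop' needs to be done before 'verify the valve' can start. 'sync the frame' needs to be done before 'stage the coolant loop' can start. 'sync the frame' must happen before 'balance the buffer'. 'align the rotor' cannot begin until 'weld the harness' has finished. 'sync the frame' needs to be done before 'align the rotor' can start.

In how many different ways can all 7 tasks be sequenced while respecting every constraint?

The tasks with no prerequisites are 'weld the harness', 'sync the frame', 'flush the housing'; any of them can be placed first.
Systematically extending each partial ordering one task at a time and counting, there are 149 complete orderings.

149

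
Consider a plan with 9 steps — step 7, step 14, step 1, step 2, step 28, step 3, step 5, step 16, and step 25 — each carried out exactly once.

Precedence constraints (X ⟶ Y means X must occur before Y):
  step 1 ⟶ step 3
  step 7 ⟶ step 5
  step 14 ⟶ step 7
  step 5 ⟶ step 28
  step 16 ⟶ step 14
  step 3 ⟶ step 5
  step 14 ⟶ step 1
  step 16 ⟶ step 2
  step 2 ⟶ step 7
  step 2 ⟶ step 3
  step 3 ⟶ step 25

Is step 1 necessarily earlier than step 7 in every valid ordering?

Nothing in the constraints links step 1 and step 7; they are unordered relative to each other.
A valid ordering placing step 7 before step 1 exists, so the answer is no.

No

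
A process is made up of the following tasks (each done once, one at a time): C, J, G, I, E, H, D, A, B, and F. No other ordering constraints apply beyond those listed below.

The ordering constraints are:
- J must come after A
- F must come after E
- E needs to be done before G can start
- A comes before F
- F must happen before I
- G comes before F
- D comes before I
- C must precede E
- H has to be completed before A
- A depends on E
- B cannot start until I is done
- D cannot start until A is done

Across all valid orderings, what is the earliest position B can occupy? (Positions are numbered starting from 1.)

Working backwards through the constraints from B, its full set of required predecessors is C, G, I, E, H, D, A, F — 8 of them.
So at minimum 8 tasks come before B, putting B no earlier than position 9. That position is achievable by scheduling exactly those predecessors first.

9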